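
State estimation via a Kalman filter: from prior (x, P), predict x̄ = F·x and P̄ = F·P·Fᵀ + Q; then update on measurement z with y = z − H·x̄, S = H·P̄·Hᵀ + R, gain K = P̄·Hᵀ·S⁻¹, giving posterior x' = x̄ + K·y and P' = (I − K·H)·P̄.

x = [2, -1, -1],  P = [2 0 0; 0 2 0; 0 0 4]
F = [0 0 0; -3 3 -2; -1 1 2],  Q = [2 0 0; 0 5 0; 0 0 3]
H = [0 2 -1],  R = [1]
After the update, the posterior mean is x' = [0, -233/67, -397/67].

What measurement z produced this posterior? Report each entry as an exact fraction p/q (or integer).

x̄ = F·x = [0, -7, -5]
P̄ = F·P·Fᵀ + Q = [2 0 0; 0 57 -4; 0 -4 23]
S = H·P̄·Hᵀ + R = [268]
K = P̄·Hᵀ·S⁻¹ = [0; 59/134; -31/268]
x' − x̄ = [0, 236/67, -62/67] = K·y
y = (KᵀK)⁻¹·Kᵀ·(x' − x̄) = [8]
z = y + H·x̄ = [8] + [-9] = [-1]

z = [-1]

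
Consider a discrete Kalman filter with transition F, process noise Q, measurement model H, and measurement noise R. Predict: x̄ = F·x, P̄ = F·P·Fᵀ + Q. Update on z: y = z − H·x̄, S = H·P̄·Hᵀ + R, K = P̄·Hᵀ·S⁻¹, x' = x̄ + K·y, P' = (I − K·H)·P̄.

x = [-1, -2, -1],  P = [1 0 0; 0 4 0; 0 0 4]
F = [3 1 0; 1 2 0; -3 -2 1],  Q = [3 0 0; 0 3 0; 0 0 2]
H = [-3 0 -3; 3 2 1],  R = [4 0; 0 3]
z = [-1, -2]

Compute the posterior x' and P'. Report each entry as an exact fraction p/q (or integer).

x̄ = F·x = [-5, -5, 6]
P̄ = F·P·Fᵀ + Q = [16 11 -17; 11 20 -19; -17 -19 31]
y = z − H·x̄ = [2, 17]
S = H·P̄·Hᵀ + R = [121 15; 15 212]
K = P̄·Hᵀ·S⁻¹ = [-159/25427 6368/25427; 4278/25427 6174/25427; -8034/25427 -6388/25427]
x' = x̄ + K·y = [-19197/25427, -13621/25427, 27898/25427]
P' = (I − K·H)·P̄ = [69805/25427 -60359/25427 -69593/25427; -60359/25427 72472/25427 54655/25427; -69593/25427 54655/25427 80305/25427]

x' = [-19197/25427, -13621/25427, 27898/25427]
P' = [69805/25427 -60359/25427 -69593/25427; -60359/25427 72472/25427 54655/25427; -69593/25427 54655/25427 80305/25427]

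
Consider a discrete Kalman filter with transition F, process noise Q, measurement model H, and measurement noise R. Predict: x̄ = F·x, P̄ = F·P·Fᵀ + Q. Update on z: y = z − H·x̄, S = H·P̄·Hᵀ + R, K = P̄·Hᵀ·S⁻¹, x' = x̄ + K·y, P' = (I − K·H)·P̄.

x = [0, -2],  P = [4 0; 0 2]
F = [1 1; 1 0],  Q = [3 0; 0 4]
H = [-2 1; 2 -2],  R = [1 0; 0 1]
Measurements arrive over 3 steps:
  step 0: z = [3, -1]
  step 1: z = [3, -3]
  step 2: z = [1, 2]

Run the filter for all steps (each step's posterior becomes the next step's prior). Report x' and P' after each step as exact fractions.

step 0: x' = [-38/17, -472/289], P' = [1 20/17; 20/17 456/289]
step 1: x' = [-120567/58666, -41813/58666], P' = [52747/58666 61175/58666; 61175/58666 82173/58666]
step 2: x' = [-21106433/11200417, -31540998/11200417], P' = [9940288/11200417 11522346/11200417; 11522346/11200417 15498643/11200417]

step 0: x̄ = F·x = [-2, 0]
step 0: P̄ = F·P·Fᵀ + Q = [9 4; 4 8]
step 0: y = z − H·x̄ = [-1, 3]
step 0: S = H·P̄·Hᵀ + R = [29 -28; -28 37]
step 0: K = P̄·Hᵀ·S⁻¹ = [-14/17 -6/17; -224/289 -232/289]
step 0: x' = x̄ + K·y = [-38/17, -472/289]
step 0: P' = (I − K·H)·P̄ = [1 20/17; 20/17 456/289]
step 1: x̄ = F·x = [-1118/289, -38/17]
step 1: P̄ = F·P·Fᵀ + Q = [2292/289 37/17; 37/17 5]
step 1: y = z − H·x̄ = [-723/289, 77/289]
step 1: S = H·P̄·Hᵀ + R = [8386/289 -8284/289; -8284/289 10205/289]
step 1: K = P̄·Hᵀ·S⁻¹ = [-44319/58666 -8428/29333; -40177/58666 -20998/29333]
step 1: x' = x̄ + K·y = [-120567/58666, -41813/58666]
step 1: P' = (I − K·H)·P̄ = [52747/58666 61175/58666; 61175/58666 82173/58666]
step 2: x̄ = F·x = [-81190/29333, -120567/58666]
step 2: P̄ = F·P·Fᵀ + Q = [216634/29333 56961/29333; 56961/29333 287411/58666]
step 2: y = z − H·x̄ = [-145527/58666, 100479/29333]
step 2: S = H·P̄·Hᵀ + R = [1623461/58666 -812181/29333; -812181/29333 1015003/29333]
step 2: K = P̄·Hᵀ·S⁻¹ = [-8358230/11200417 -3164116/11200417; -7546049/11200417 -7952594/11200417]
step 2: x' = x̄ + K·y = [-21106433/11200417, -31540998/11200417]
step 2: P' = (I − K·H)·P̄ = [9940288/11200417 11522346/11200417; 11522346/11200417 15498643/11200417]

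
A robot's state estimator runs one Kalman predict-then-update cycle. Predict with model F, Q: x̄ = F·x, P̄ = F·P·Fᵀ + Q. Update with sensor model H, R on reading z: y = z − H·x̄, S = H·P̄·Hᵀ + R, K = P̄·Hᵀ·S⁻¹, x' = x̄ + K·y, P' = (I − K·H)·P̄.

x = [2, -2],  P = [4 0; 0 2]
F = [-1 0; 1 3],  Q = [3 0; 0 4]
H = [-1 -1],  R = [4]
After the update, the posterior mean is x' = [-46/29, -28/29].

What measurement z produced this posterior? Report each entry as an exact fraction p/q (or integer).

x̄ = F·x = [-2, -4]
P̄ = F·P·Fᵀ + Q = [7 -4; -4 26]
S = H·P̄·Hᵀ + R = [29]
K = P̄·Hᵀ·S⁻¹ = [-3/29; -22/29]
x' − x̄ = [12/29, 88/29] = K·y
y = (KᵀK)⁻¹·Kᵀ·(x' − x̄) = [-4]
z = y + H·x̄ = [-4] + [6] = [2]

z = [2]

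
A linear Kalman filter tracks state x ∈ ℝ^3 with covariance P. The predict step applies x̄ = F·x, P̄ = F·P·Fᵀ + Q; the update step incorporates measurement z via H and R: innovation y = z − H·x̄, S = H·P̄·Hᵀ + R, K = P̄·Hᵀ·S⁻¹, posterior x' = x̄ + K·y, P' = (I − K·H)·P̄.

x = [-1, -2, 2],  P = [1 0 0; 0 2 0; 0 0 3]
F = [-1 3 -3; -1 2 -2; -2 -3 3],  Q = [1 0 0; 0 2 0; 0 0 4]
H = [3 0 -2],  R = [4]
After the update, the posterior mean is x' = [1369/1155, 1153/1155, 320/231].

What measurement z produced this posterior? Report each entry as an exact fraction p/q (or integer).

x̄ = F·x = [-11, -7, 14]
P̄ = F·P·Fᵀ + Q = [47 31 -43; 31 23 -28; -43 -28 53]
S = H·P̄·Hᵀ + R = [1155]
K = P̄·Hᵀ·S⁻¹ = [227/1155; 149/1155; -47/231]
x' − x̄ = [14074/1155, 9238/1155, -2914/231] = K·y
y = (KᵀK)⁻¹·Kᵀ·(x' − x̄) = [62]
z = y + H·x̄ = [62] + [-61] = [1]

z = [1]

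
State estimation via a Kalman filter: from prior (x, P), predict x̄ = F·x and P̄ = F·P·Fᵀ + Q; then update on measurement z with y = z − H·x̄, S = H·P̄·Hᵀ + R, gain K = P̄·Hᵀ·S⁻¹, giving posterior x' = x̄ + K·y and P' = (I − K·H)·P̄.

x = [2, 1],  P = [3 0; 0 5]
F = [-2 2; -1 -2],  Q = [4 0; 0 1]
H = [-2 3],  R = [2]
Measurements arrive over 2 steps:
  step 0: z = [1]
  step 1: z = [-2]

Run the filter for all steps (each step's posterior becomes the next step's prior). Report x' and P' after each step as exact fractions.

step 0: x̄ = F·x = [-2, -4]
step 0: P̄ = F·P·Fᵀ + Q = [36 -14; -14 24]
step 0: y = z − H·x̄ = [9]
step 0: S = H·P̄·Hᵀ + R = [530]
step 0: K = P̄·Hᵀ·S⁻¹ = [-57/265; 10/53]
step 0: x' = x̄ + K·y = [-1043/265, -122/53]
step 0: P' = (I − K·H)·P̄ = [3042/265 398/53; 398/53 272/53]
step 1: x̄ = F·x = [866/265, 2263/265]
step 1: P̄ = F·P·Fᵀ + Q = [2748/265 4624/265; 4624/265 16707/265]
step 1: y = z − H·x̄ = [-5587/265]
step 1: S = H·P̄·Hᵀ + R = [106397/265]
step 1: K = P̄·Hᵀ·S⁻¹ = [8376/106397; 40873/106397]
step 1: x' = x̄ + K·y = [171106/106397, 46864/106397]
step 1: P' = (I − K·H)·P̄ = [838572/106397 564632/106397; 564632/106397 403670/106397]

step 0: x' = [-1043/265, -122/53], P' = [3042/265 398/53; 398/53 272/53]
step 1: x' = [171106/106397, 46864/106397], P' = [838572/106397 564632/106397; 564632/106397 403670/106397]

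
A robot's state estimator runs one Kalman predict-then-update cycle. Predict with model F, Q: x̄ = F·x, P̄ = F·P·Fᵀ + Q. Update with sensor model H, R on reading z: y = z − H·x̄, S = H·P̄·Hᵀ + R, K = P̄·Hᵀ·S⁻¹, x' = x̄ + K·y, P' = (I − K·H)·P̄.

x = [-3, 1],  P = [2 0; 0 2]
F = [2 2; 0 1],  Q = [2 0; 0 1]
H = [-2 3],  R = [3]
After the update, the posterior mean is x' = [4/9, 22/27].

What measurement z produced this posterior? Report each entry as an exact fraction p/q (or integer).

x̄ = F·x = [-4, 1]
P̄ = F·P·Fᵀ + Q = [18 4; 4 3]
S = H·P̄·Hᵀ + R = [54]
K = P̄·Hᵀ·S⁻¹ = [-4/9; 1/54]
x' − x̄ = [40/9, -5/27] = K·y
y = (KᵀK)⁻¹·Kᵀ·(x' − x̄) = [-10]
z = y + H·x̄ = [-10] + [11] = [1]

z = [1]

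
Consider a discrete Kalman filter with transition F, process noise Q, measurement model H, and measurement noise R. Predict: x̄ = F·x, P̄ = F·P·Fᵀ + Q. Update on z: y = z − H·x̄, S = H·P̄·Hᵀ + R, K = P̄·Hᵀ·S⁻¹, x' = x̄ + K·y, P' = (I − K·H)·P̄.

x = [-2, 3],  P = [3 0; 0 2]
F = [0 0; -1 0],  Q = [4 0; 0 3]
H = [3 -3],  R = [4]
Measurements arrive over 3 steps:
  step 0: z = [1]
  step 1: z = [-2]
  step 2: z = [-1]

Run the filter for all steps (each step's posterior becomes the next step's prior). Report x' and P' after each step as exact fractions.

step 0: x̄ = F·x = [0, 2]
step 0: P̄ = F·P·Fᵀ + Q = [4 0; 0 6]
step 0: y = z − H·x̄ = [7]
step 0: S = H·P̄·Hᵀ + R = [94]
step 0: K = P̄·Hᵀ·S⁻¹ = [6/47; -9/47]
step 0: x' = x̄ + K·y = [42/47, 31/47]
step 0: P' = (I − K·H)·P̄ = [116/47 108/47; 108/47 120/47]
step 1: x̄ = F·x = [0, -42/47]
step 1: P̄ = F·P·Fᵀ + Q = [4 0; 0 257/47]
step 1: y = z − H·x̄ = [-220/47]
step 1: S = H·P̄·Hᵀ + R = [4193/47]
step 1: K = P̄·Hᵀ·S⁻¹ = [564/4193; -771/4193]
step 1: x' = x̄ + K·y = [-2640/4193, -138/4193]
step 1: P' = (I − K·H)·P̄ = [10004/4193 9252/4193; 9252/4193 10280/4193]
step 2: x̄ = F·x = [0, 2640/4193]
step 2: P̄ = F·P·Fᵀ + Q = [4 0; 0 22583/4193]
step 2: y = z − H·x̄ = [3727/4193]
step 2: S = H·P̄·Hᵀ + R = [370967/4193]
step 2: K = P̄·Hᵀ·S⁻¹ = [50316/370967; -67749/370967]
step 2: x' = x̄ + K·y = [44724/370967, 173349/370967]
step 2: P' = (I − K·H)·P̄ = [880076/370967 812988/370967; 812988/370967 903320/370967]

step 0: x' = [42/47, 31/47], P' = [116/47 108/47; 108/47 120/47]
step 1: x' = [-2640/4193, -138/4193], P' = [10004/4193 9252/4193; 9252/4193 10280/4193]
step 2: x' = [44724/370967, 173349/370967], P' = [880076/370967 812988/370967; 812988/370967 903320/370967]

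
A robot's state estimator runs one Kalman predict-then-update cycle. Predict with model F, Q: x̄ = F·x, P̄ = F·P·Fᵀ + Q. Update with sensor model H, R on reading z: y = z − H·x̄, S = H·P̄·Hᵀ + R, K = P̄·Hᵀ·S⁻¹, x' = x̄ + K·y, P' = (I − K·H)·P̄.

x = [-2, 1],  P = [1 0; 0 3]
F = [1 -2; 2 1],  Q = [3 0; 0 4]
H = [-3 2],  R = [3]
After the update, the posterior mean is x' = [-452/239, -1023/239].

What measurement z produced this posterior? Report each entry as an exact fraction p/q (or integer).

z = [-3]

x̄ = F·x = [-4, -3]
P̄ = F·P·Fᵀ + Q = [16 -4; -4 11]
S = H·P̄·Hᵀ + R = [239]
K = P̄·Hᵀ·S⁻¹ = [-56/239; 34/239]
x' − x̄ = [504/239, -306/239] = K·y
y = (KᵀK)⁻¹·Kᵀ·(x' − x̄) = [-9]
z = y + H·x̄ = [-9] + [6] = [-3]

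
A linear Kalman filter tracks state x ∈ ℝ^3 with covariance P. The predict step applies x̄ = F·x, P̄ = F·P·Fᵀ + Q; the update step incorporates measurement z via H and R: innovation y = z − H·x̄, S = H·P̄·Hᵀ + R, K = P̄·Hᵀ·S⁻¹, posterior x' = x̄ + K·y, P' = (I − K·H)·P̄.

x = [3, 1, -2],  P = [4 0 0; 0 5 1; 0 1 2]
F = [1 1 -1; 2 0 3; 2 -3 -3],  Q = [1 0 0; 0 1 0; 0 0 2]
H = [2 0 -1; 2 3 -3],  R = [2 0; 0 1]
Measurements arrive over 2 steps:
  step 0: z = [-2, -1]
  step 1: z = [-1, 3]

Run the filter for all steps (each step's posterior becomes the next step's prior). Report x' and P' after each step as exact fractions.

step 0: x̄ = F·x = [6, 0, 9]
step 0: P̄ = F·P·Fᵀ + Q = [10 5 -1; 5 35 -11; -1 -11 99]
step 0: y = z − H·x̄ = [-5, 14]
step 0: S = H·P̄·Hᵀ + R = [145 408; 408 1517]
step 0: K = P̄·Hᵀ·S⁻¹ = [16353/53501 -3058/53501; -28527/53501 12892/53501; -17761/53501 -6932/53501]
step 0: x' = x̄ + K·y = [196429/53501, 323123/53501, 473266/53501]
step 0: P' = (I − K·H)·P̄ = [307801/53501 376676/53501 582896/53501; 376676/53501 563586/53501 810406/53501; 582896/53501 810406/53501 1201314/53501]
step 1: x̄ = F·x = [46286/53501, 1812656/53501, -285187/7643]
step 1: P̄ = F·P·Fᵀ + Q = [92950/53501 779126/53501 -108910/7643; 779126/53501 19091283/53501 -2733476/7643; -108910/7643 -2733476/7643 2899250/7643]
step 1: y = z − H·x̄ = [-2142382/53501, -11358964/53501]
step 1: S = H·P̄·Hᵀ + R = [23823032/53501 129432762/53501; 129432762/53501 717815526/53501]
step 1: K = P̄·Hᵀ·S⁻¹ = [90436197/541582349 -38032831/1624747047; -54139905/98469518 38560934/147704277; -241074034/541582349 -140782043/1624747047]
step 1: x' = x̄ + K·y = [-1383713236/1624747047, 69294401/147704277, -1774564607/1624747047]
step 1: P' = (I − K·H)·P̄ = [1433601508/1624747047 123288535/147704277 2324585834/1624747047; 123288535/147704277 339658073/147704277 408996785/147704277; 2324585834/1624747047 408996785/147704277 6095615872/1624747047]

step 0: x' = [196429/53501, 323123/53501, 473266/53501], P' = [307801/53501 376676/53501 582896/53501; 376676/53501 563586/53501 810406/53501; 582896/53501 810406/53501 1201314/53501]
step 1: x' = [-1383713236/1624747047, 69294401/147704277, -1774564607/1624747047], P' = [1433601508/1624747047 123288535/147704277 2324585834/1624747047; 123288535/147704277 339658073/147704277 408996785/147704277; 2324585834/1624747047 408996785/147704277 6095615872/1624747047]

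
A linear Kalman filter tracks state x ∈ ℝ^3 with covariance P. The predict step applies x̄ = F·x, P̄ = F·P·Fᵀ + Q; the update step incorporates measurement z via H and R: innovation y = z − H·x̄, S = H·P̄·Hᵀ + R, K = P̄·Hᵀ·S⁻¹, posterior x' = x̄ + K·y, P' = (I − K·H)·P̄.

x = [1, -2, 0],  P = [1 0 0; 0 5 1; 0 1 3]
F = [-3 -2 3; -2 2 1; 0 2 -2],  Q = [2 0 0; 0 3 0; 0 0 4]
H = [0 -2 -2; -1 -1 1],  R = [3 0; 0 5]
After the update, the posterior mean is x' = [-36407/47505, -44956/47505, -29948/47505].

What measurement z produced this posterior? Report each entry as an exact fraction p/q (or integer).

z = [3, 1]

x̄ = F·x = [1, -6, -4]
P̄ = F·P·Fᵀ + Q = [46 -1 -28; -1 34 12; -28 12 28]
S = H·P̄·Hᵀ + R = [347 -46; -46 143]
K = P̄·Hᵀ·S⁻¹ = [4936/47505 -22663/47505; -14122/47505 -11519/47505; -9416/47505 11588/47505]
x' − x̄ = [-83912/47505, 240074/47505, 160072/47505] = K·y
y = (KᵀK)⁻¹·Kᵀ·(x' − x̄) = [-17, 0]
z = y + H·x̄ = [-17, 0] + [20, 1] = [3, 1]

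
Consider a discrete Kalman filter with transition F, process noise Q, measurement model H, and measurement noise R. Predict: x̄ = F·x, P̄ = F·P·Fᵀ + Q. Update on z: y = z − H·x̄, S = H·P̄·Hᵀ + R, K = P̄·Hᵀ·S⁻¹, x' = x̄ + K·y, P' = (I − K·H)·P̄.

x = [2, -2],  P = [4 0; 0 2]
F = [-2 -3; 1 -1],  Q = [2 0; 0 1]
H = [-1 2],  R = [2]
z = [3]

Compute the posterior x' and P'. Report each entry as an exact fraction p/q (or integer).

x' = [134/37, 124/37]
P' = [532/37 246/37; 246/37 131/37]

x̄ = F·x = [2, 4]
P̄ = F·P·Fᵀ + Q = [36 -2; -2 7]
y = z − H·x̄ = [-3]
S = H·P̄·Hᵀ + R = [74]
K = P̄·Hᵀ·S⁻¹ = [-20/37; 8/37]
x' = x̄ + K·y = [134/37, 124/37]
P' = (I − K·H)·P̄ = [532/37 246/37; 246/37 131/37]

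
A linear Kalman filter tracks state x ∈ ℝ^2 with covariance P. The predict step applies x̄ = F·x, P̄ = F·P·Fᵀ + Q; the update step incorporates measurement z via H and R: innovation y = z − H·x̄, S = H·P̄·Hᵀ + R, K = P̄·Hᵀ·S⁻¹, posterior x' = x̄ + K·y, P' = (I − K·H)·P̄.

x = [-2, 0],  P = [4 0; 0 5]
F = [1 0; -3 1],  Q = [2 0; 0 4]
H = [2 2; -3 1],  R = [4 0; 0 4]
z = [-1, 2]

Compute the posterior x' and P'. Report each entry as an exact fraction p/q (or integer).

x̄ = F·x = [-2, 6]
P̄ = F·P·Fᵀ + Q = [6 -12; -12 45]
y = z − H·x̄ = [-9, -10]
S = H·P̄·Hᵀ + R = [112 102; 102 175]
K = P̄·Hᵀ·S⁻¹ = [240/2299 -534/2299; 822/2299 585/2299]
x' = x̄ + K·y = [-1418/2299, 546/2299]
P' = (I − K·H)·P̄ = [654/2299 -174/2299; -174/2299 1818/2299]

x' = [-1418/2299, 546/2299]
P' = [654/2299 -174/2299; -174/2299 1818/2299]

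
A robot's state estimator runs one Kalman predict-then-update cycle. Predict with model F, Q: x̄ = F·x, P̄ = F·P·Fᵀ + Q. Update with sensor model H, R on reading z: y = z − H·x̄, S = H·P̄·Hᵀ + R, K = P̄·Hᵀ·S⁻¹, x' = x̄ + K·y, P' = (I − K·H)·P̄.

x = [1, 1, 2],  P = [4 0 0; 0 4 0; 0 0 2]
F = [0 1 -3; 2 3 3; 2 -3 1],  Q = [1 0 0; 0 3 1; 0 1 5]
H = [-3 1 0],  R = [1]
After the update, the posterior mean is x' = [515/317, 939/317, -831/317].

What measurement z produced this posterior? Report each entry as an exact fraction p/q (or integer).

z = [-2]

x̄ = F·x = [-5, 11, 1]
P̄ = F·P·Fᵀ + Q = [23 -6 -18; -6 73 -13; -18 -13 59]
S = H·P̄·Hᵀ + R = [317]
K = P̄·Hᵀ·S⁻¹ = [-75/317; 91/317; 41/317]
x' − x̄ = [2100/317, -2548/317, -1148/317] = K·y
y = (KᵀK)⁻¹·Kᵀ·(x' − x̄) = [-28]
z = y + H·x̄ = [-28] + [26] = [-2]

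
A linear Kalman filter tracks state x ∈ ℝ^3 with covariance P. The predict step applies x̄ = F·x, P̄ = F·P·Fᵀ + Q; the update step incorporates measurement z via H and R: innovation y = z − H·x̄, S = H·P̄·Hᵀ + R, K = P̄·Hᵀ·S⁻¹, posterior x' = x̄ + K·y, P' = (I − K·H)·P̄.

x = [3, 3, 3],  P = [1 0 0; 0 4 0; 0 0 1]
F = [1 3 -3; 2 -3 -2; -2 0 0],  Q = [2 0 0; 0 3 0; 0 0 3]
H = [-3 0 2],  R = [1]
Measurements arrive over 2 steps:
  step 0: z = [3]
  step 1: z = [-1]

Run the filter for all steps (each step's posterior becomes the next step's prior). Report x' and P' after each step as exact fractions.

step 0: x' = [-2097/485, -2541/485, -486/97], P' = [1376/485 -2332/485 398/97; -2332/485 17019/485 -692/97; 398/97 -692/97 599/97]
step 1: x' = [11716622/1719541, 13586348/1719541, 16723244/1719541], P' = [8346292/1719541 8827883/1719541 12214388/1719541; 8827883/1719541 42203817/1719541 13478906/1719541; 12214388/1719541 13478906/1719541 18293771/1719541]

step 0: x̄ = F·x = [3, -9, -6]
step 0: P̄ = F·P·Fᵀ + Q = [48 -28 -2; -28 47 -4; -2 -4 7]
step 0: y = z − H·x̄ = [24]
step 0: S = H·P̄·Hᵀ + R = [485]
step 0: K = P̄·Hᵀ·S⁻¹ = [-148/485; 76/485; 4/97]
step 0: x' = x̄ + K·y = [-2097/485, -2541/485, -486/97]
step 0: P' = (I − K·H)·P̄ = [1376/485 -2332/485 398/97; -2332/485 17019/485 -692/97; 398/97 -692/97 599/97]
step 1: x̄ = F·x = [-486/97, 8289/485, 4194/485]
step 1: P̄ = F·P·Fᵀ + Q = [43764/97 -33149/97 4636/97; -33149/97 142654/485 -11536/485; 4636/97 -11536/485 6959/485]
step 1: y = z − H·x̄ = [-16163/485]
step 1: S = H·P̄·Hᵀ + R = [1719541/485]
step 1: K = P̄·Hᵀ·S⁻¹ = [-610100/1719541; 474163/1719541; -55622/1719541]
step 1: x' = x̄ + K·y = [11716622/1719541, 13586348/1719541, 16723244/1719541]
step 1: P' = (I − K·H)·P̄ = [8346292/1719541 8827883/1719541 12214388/1719541; 8827883/1719541 42203817/1719541 13478906/1719541; 12214388/1719541 13478906/1719541 18293771/1719541]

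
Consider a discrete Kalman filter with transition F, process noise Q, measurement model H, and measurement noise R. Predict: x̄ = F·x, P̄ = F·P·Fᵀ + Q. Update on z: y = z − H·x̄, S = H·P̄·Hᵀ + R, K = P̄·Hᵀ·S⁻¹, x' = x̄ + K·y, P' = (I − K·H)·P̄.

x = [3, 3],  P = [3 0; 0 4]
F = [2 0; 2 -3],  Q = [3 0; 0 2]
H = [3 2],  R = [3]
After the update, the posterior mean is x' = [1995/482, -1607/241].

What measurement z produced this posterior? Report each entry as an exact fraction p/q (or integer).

z = [-1]

x̄ = F·x = [6, -3]
P̄ = F·P·Fᵀ + Q = [15 12; 12 50]
S = H·P̄·Hᵀ + R = [482]
K = P̄·Hᵀ·S⁻¹ = [69/482; 68/241]
x' − x̄ = [-897/482, -884/241] = K·y
y = (KᵀK)⁻¹·Kᵀ·(x' − x̄) = [-13]
z = y + H·x̄ = [-13] + [12] = [-1]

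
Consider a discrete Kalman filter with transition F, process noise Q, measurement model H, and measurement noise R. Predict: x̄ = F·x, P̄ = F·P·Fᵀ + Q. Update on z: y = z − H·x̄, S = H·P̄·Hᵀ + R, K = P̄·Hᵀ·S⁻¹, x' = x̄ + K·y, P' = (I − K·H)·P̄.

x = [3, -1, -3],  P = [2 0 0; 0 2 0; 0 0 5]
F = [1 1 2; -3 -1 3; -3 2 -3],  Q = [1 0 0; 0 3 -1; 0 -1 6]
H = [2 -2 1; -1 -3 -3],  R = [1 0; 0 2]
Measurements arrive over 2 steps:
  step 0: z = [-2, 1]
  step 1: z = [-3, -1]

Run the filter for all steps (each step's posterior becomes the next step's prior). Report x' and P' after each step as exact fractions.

step 0: x̄ = F·x = [-4, -17, -2]
step 0: P̄ = F·P·Fᵀ + Q = [25 22 -32; 22 68 -32; -32 -32 77]
step 0: y = z − H·x̄ = [-26, -60]
step 0: S = H·P̄·Hᵀ + R = [274 167; 167 696]
step 0: K = P̄·Hᵀ·S⁻¹ = [-18931/162815 5712/162815; -64594/162815 -14912/162815; 70793/162815 -41081/162815]
step 0: x' = x̄ + K·y = [-501774/162815, -193691/162815, 298612/162815]
step 0: P' = (I − K·H)·P̄ = [3549609/162815 1977046/162815 -3164057/162815; 1977046/162815 1123204/162815 -1772278/162815; -3164057/162815 -1772278/162815 2854351/162815]
step 1: x̄ = F·x = [-98241/162815, 2594849/162815, 222104/162815]
step 1: P̄ = F·P·Fᵀ + Q = [461784/162815 5165784/162815 -801336/162815; 5165784/162815 138696259/162815 -18033541/162815; -801336/162815 -18033541/162815 3695104/162815]
step 1: y = z − H·x̄ = [4675631/162815, 8189803/162815]
step 1: S = H·P̄·Hᵀ + R = [588092639/162815 751014267/162815; 751014267/162815 983892631/162815]
step 1: K = P̄·Hᵀ·S⁻¹ = [51900954/5603593273 -116817402/5603593273; -29263416825/89657492368 -11119971339/89657492368; 28485935559/89657492368 -17750771547/89657492368]
step 1: x' = x̄ + K·y = [-7766756175/5603593273, 1824287116/5603593273, 2966437744/5603593273]
step 1: P' = (I − K·H)·P̄ = [9422038248/5603593273 5243124798/5603593273 -8305925946/5603593273; 5243124798/5603593273 58831130777/89657492368 -79381148807/89657492368; -8305925946/5603593273 -79381148807/89657492368 135513268217/89657492368]

step 0: x' = [-501774/162815, -193691/162815, 298612/162815], P' = [3549609/162815 1977046/162815 -3164057/162815; 1977046/162815 1123204/162815 -1772278/162815; -3164057/162815 -1772278/162815 2854351/162815]
step 1: x' = [-7766756175/5603593273, 1824287116/5603593273, 2966437744/5603593273], P' = [9422038248/5603593273 5243124798/5603593273 -8305925946/5603593273; 5243124798/5603593273 58831130777/89657492368 -79381148807/89657492368; -8305925946/5603593273 -79381148807/89657492368 135513268217/89657492368]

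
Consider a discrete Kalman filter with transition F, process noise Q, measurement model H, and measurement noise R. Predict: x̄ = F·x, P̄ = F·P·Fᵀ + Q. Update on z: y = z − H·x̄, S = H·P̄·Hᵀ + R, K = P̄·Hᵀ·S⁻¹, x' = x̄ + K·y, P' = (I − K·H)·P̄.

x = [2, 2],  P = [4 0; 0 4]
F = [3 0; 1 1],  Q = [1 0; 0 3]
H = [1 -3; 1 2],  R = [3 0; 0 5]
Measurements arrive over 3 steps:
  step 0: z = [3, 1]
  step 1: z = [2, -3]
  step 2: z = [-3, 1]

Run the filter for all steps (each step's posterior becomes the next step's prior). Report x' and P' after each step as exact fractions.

step 0: x' = [13833/7297, -2013/7297], P' = [15546/7297 2547/7297; 2547/7297 2269/7297]
step 1: x' = [-454829/1280408, -1685015/1920612], P' = [2559237/1280408 110721/320102; 110721/320102 584047/1920612]
step 2: x' = [-13268805672/30589461461, 21252573614/30589461461], P' = [60738394029/30589461461 10520401653/30589461461; 10520401653/30589461461 9292056916/30589461461]

step 0: x̄ = F·x = [6, 4]
step 0: P̄ = F·P·Fᵀ + Q = [37 12; 12 11]
step 0: y = z − H·x̄ = [9, -13]
step 0: S = H·P̄·Hᵀ + R = [67 -41; -41 134]
step 0: K = P̄·Hᵀ·S⁻¹ = [2635/7297 4128/7297; -1420/7297 1417/7297]
step 0: x' = x̄ + K·y = [13833/7297, -2013/7297]
step 0: P' = (I − K·H)·P̄ = [15546/7297 2547/7297; 2547/7297 2269/7297]
step 1: x̄ = F·x = [41499/7297, 11820/7297]
step 1: P̄ = F·P·Fᵀ + Q = [147211/7297 54279/7297; 54279/7297 44800/7297]
step 1: y = z − H·x̄ = [8555/7297, -87030/7297]
step 1: S = H·P̄·Hᵀ + R = [246628/7297 -175868/7297; -175868/7297 580012/7297]
step 1: K = P̄·Hᵀ·S⁻¹ = [410195/1280408 689001/1280408; -362605/1920612 91621/480153]
step 1: x' = x̄ + K·y = [-454829/1280408, -1685015/1920612]
step 1: P' = (I − K·H)·P̄ = [2559237/1280408 110721/320102; 110721/320102 584047/1920612]
step 2: x̄ = F·x = [-1364487/1280408, -4734517/3841224]
step 2: P̄ = F·P·Fᵀ + Q = [24313541/1280408 9006363/1280408; 9006363/1280408 23026781/3841224]
step 2: y = z − H·x̄ = [-3605627/640204, 17403719/3841224]
step 2: S = H·P̄·Hᵀ + R = [21598465/640204 -3843298/160051; -3843298/160051 292330223/3841224]
step 2: K = P̄·Hᵀ·S⁻¹ = [9725729690/30589461461 16355839467/30589461461; -5785256365/30589461461 5820903097/30589461461]
step 2: x' = x̄ + K·y = [-13268805672/30589461461, 21252573614/30589461461]
step 2: P' = (I − K·H)·P̄ = [60738394029/30589461461 10520401653/30589461461; 10520401653/30589461461 9292056916/30589461461]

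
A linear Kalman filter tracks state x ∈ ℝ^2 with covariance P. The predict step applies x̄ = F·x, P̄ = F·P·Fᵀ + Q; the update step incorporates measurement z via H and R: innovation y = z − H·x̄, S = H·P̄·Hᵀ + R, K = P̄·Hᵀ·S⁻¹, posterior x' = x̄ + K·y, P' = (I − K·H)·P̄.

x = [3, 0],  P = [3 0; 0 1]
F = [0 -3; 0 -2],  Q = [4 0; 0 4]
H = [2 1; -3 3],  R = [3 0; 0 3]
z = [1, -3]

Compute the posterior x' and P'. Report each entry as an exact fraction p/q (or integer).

x̄ = F·x = [0, 0]
P̄ = F·P·Fᵀ + Q = [13 6; 6 8]
y = z − H·x̄ = [1, -3]
S = H·P̄·Hᵀ + R = [87 -36; -36 84]
K = P̄·Hᵀ·S⁻¹ = [161/501 -75/668; 158/501 69/334]
x' = x̄ + K·y = [1319/2004, -305/1002]
P' = (I − K·H)·P̄ = [719/2004 247/1002; 247/1002 227/501]

x' = [1319/2004, -305/1002]
P' = [719/2004 247/1002; 247/1002 227/501]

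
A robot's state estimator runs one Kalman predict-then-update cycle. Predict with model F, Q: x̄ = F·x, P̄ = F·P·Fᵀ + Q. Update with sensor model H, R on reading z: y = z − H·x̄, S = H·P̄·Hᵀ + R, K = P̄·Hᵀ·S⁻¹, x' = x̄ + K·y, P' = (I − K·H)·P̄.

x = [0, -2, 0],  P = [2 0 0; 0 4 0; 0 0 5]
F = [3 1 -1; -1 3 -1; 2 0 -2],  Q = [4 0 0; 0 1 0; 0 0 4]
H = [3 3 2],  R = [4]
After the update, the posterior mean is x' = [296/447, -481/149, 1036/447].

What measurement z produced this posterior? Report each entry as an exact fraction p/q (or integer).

x̄ = F·x = [-2, -6, 0]
P̄ = F·P·Fᵀ + Q = [31 11 22; 11 44 6; 22 6 32]
S = H·P̄·Hᵀ + R = [1341]
K = P̄·Hᵀ·S⁻¹ = [170/1341; 59/447; 148/1341]
x' − x̄ = [1190/447, 413/149, 1036/447] = K·y
y = (KᵀK)⁻¹·Kᵀ·(x' − x̄) = [21]
z = y + H·x̄ = [21] + [-24] = [-3]

z = [-3]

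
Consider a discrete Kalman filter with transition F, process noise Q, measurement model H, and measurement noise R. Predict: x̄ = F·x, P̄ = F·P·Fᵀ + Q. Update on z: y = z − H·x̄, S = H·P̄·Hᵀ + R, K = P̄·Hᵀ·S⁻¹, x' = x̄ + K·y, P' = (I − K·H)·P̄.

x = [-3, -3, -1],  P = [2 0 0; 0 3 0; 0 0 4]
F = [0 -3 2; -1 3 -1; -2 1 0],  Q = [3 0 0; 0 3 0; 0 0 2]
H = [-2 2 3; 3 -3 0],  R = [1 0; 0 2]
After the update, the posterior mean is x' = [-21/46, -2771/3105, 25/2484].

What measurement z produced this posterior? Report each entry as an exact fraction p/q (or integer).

z = [-1, 1]

x̄ = F·x = [7, -5, 3]
P̄ = F·P·Fᵀ + Q = [46 -35 -9; -35 36 13; -9 13 13]
S = H·P̄·Hᵀ + R = [990 -1110; -1110 1370]
K = P̄·Hᵀ·S⁻¹ = [2/23 57/230; 577/6210 -83/1035; 809/2484 893/4140]
x' − x̄ = [-343/46, 12754/3105, -7427/2484] = K·y
y = (KᵀK)⁻¹·Kᵀ·(x' − x̄) = [14, -35]
z = y + H·x̄ = [14, -35] + [-15, 36] = [-1, 1]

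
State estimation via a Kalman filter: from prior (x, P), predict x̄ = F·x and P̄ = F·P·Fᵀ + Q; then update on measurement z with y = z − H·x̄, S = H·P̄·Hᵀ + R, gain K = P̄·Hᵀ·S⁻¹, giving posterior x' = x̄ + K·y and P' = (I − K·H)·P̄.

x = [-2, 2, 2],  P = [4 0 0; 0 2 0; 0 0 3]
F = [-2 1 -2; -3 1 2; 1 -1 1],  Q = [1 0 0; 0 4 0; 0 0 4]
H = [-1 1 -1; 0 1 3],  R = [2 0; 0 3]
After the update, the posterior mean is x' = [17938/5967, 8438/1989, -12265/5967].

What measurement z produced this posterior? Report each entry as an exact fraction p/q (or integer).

z = [3, -2]

x̄ = F·x = [2, 12, -2]
P̄ = F·P·Fᵀ + Q = [31 14 -16; 14 54 -8; -16 -8 13]
S = H·P̄·Hᵀ + R = [56 33; 33 126]
K = P̄·Hᵀ·S⁻¹ = [332/1989 -1871/5967; 562/663 32/1989; -551/1989 1901/5967]
x' − x̄ = [6004/5967, -15430/1989, -331/5967] = K·y
y = (KᵀK)⁻¹·Kᵀ·(x' − x̄) = [-9, -8]
z = y + H·x̄ = [-9, -8] + [12, 6] = [3, -2]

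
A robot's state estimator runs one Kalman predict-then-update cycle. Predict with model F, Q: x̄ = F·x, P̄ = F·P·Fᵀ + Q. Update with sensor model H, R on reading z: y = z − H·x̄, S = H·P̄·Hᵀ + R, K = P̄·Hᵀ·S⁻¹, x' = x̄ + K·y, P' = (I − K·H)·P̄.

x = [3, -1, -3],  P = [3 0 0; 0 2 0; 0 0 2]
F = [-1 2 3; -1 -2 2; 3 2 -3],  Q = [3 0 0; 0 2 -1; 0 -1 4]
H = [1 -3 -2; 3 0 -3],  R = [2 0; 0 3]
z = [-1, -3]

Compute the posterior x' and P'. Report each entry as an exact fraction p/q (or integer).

x̄ = F·x = [-14, -7, 16]
P̄ = F·P·Fᵀ + Q = [32 7 -19; 7 21 -30; -19 -30 57]
y = z − H·x̄ = [24, 87]
S = H·P̄·Hᵀ + R = [125 276; 276 1146]
K = P̄·Hᵀ·S⁻¹ = [2321/11179 1867/22358; -4342/11179 4257/22358; 325/1597 -396/1597]
x' = x̄ + K·y = [-39175/22358, 5437/22358, -1100/1597]
P' = (I − K·H)·P̄ = [202347/22358 -69299/22358 14320/1597; -69299/22358 31727/22358 -5254/1597; 14320/1597 -5254/1597 14716/1597]

x' = [-39175/22358, 5437/22358, -1100/1597]
P' = [202347/22358 -69299/22358 14320/1597; -69299/22358 31727/22358 -5254/1597; 14320/1597 -5254/1597 14716/1597]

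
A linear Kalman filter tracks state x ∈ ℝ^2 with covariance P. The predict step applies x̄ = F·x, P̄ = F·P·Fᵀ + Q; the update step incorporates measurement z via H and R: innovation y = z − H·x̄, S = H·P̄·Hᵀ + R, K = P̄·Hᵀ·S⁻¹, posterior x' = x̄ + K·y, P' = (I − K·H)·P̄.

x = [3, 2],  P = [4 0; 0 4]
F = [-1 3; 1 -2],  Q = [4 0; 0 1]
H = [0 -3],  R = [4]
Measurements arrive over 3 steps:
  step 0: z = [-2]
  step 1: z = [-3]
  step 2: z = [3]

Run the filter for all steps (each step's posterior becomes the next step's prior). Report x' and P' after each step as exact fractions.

step 0: x̄ = F·x = [3, -1]
step 0: P̄ = F·P·Fᵀ + Q = [44 -28; -28 21]
step 0: y = z − H·x̄ = [-5]
step 0: S = H·P̄·Hᵀ + R = [193]
step 0: K = P̄·Hᵀ·S⁻¹ = [84/193; -63/193]
step 0: x' = x̄ + K·y = [159/193, 122/193]
step 0: P' = (I − K·H)·P̄ = [1436/193 -112/193; -112/193 84/193]
step 1: x̄ = F·x = [207/193, -85/193]
step 1: P̄ = F·P·Fᵀ + Q = [3636/193 -2500/193; -2500/193 2413/193]
step 1: y = z − H·x̄ = [-834/193]
step 1: S = H·P̄·Hᵀ + R = [22489/193]
step 1: K = P̄·Hᵀ·S⁻¹ = [7500/22489; -7239/22489]
step 1: x' = x̄ + K·y = [-8289/22489, 21377/22489]
step 1: P' = (I − K·H)·P̄ = [132228/22489 -10000/22489; -10000/22489 9652/22489]
step 2: x̄ = F·x = [72420/22489, -51043/22489]
step 2: P̄ = F·P·Fᵀ + Q = [369052/22489 -240140/22489; -240140/22489 233325/22489]
step 2: y = z − H·x̄ = [-85662/22489]
step 2: S = H·P̄·Hᵀ + R = [2189881/22489]
step 2: K = P̄·Hᵀ·S⁻¹ = [720420/2189881; -699975/2189881]
step 2: x' = x̄ + K·y = [4307820/2189881, -2304097/2189881]
step 2: P' = (I − K·H)·P̄ = [12858508/2189881 -960560/2189881; -960560/2189881 933300/2189881]

step 0: x' = [159/193, 122/193], P' = [1436/193 -112/193; -112/193 84/193]
step 1: x' = [-8289/22489, 21377/22489], P' = [132228/22489 -10000/22489; -10000/22489 9652/22489]
step 2: x' = [4307820/2189881, -2304097/2189881], P' = [12858508/2189881 -960560/2189881; -960560/2189881 933300/2189881]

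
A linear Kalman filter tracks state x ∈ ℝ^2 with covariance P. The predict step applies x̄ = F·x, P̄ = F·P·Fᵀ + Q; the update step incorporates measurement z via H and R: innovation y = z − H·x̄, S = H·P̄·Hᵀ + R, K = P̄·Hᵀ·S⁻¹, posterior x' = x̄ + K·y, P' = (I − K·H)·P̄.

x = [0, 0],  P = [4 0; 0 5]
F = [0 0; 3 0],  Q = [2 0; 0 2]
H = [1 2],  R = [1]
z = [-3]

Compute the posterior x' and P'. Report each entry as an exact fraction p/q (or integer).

x' = [-6/155, -228/155]
P' = [306/155 -152/155; -152/155 114/155]

x̄ = F·x = [0, 0]
P̄ = F·P·Fᵀ + Q = [2 0; 0 38]
y = z − H·x̄ = [-3]
S = H·P̄·Hᵀ + R = [155]
K = P̄·Hᵀ·S⁻¹ = [2/155; 76/155]
x' = x̄ + K·y = [-6/155, -228/155]
P' = (I − K·H)·P̄ = [306/155 -152/155; -152/155 114/155]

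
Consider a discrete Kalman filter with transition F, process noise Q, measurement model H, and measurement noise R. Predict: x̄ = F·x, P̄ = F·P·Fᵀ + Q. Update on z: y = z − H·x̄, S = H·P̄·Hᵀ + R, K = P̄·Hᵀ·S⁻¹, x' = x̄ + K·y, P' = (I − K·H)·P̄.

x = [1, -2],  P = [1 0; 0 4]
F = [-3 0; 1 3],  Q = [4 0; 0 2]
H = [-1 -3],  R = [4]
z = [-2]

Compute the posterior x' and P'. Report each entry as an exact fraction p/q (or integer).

x̄ = F·x = [-3, -5]
P̄ = F·P·Fᵀ + Q = [13 -3; -3 39]
y = z − H·x̄ = [-20]
S = H·P̄·Hᵀ + R = [350]
K = P̄·Hᵀ·S⁻¹ = [-2/175; -57/175]
x' = x̄ + K·y = [-97/35, 53/35]
P' = (I − K·H)·P̄ = [2267/175 -753/175; -753/175 327/175]

x' = [-97/35, 53/35]
P' = [2267/175 -753/175; -753/175 327/175]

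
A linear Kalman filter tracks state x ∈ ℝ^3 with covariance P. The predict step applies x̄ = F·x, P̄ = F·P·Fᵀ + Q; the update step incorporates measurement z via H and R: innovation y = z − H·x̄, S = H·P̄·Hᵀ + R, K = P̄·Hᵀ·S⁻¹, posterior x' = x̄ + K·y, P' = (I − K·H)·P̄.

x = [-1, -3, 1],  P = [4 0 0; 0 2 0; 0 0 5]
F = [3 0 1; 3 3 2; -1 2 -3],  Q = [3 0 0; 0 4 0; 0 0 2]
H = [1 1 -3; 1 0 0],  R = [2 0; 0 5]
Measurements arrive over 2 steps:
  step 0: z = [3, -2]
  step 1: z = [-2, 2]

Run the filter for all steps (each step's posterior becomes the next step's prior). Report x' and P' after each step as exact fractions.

step 0: x' = [-1243/536, -1471/134, -14591/2680], P' = [2075/536 375/134 1179/536; 375/134 17492/603 1411/134; 1179/536 1411/134 11879/2680]
step 1: x' = [12190557/10116346, -215498759/10116346, -91299109/15174519], P' = [47176685/20232692 105327535/20232692 12255495/5058173; 105327535/20232692 5494686565/20232692 1397145997/15174519; 12255495/5058173 1397145997/15174519 159961074/5058173]

step 0: x̄ = F·x = [-2, -10, -8]
step 0: P̄ = F·P·Fᵀ + Q = [44 46 -27; 46 78 -30; -27 -30 59]
step 0: y = z − H·x̄ = [-9, 0]
step 0: S = H·P̄·Hᵀ + R = [1089 171; 171 49]
step 0: K = P̄·Hᵀ·S⁻¹ = [19/536 415/536; 131/1206 75/134; -761/2680 1179/2680]
step 0: x' = x̄ + K·y = [-1243/536, -1471/134, -14591/2680]
step 0: P' = (I − K·H)·P̄ = [2075/536 375/134 1179/536; 375/134 17492/603 1411/134; 1179/536 1411/134 11879/2680]
step 1: x̄ = F·x = [-8309/670, -136087/2680, -2213/670]
step 1: P̄ = F·P·Fᵀ + Q = [18583/335 80587/670 -3034/335; 80587/670 1395671/2680 135457/2010; -3034/335 135457/2010 112888/3015]
step 1: y = z − H·x̄ = [137407/2680, 9649/670]
step 1: S = H·P̄·Hᵀ + R = [2159471/2680 135957/670; 135957/670 20258/335]
step 1: K = P̄·Hᵀ·S⁻¹ = [679785/5058173 9435337/20232692; 1428764/5058173 21065507/20232692; -2868592/15174519 2451099/5058173]
step 1: x' = x̄ + K·y = [12190557/10116346, -215498759/10116346, -91299109/15174519]
step 1: P' = (I − K·H)·P̄ = [47176685/20232692 105327535/20232692 12255495/5058173; 105327535/20232692 5494686565/20232692 1397145997/15174519; 12255495/5058173 1397145997/15174519 159961074/5058173]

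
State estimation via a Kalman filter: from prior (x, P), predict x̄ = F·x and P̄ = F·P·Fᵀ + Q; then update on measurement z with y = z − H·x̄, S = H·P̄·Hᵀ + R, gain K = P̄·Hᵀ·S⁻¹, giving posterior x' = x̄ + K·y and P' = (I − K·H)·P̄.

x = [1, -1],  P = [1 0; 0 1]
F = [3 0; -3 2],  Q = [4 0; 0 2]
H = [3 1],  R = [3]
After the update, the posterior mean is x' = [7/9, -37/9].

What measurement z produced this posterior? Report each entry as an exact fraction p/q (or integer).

z = [-2]

x̄ = F·x = [3, -5]
P̄ = F·P·Fᵀ + Q = [13 -9; -9 15]
S = H·P̄·Hᵀ + R = [81]
K = P̄·Hᵀ·S⁻¹ = [10/27; -4/27]
x' − x̄ = [-20/9, 8/9] = K·y
y = (KᵀK)⁻¹·Kᵀ·(x' − x̄) = [-6]
z = y + H·x̄ = [-6] + [4] = [-2]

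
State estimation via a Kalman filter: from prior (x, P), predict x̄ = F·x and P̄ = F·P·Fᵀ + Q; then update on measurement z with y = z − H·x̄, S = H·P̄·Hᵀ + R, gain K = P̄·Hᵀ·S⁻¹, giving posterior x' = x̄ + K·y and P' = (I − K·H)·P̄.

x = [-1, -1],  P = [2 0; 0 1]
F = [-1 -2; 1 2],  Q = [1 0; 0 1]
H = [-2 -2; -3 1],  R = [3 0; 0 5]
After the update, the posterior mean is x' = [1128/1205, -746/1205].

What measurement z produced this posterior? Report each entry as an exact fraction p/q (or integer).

z = [-1, -3]

x̄ = F·x = [3, -3]
P̄ = F·P·Fᵀ + Q = [7 -6; -6 7]
S = H·P̄·Hᵀ + R = [11 4; 4 111]
K = P̄·Hᵀ·S⁻¹ = [-114/1205 -289/1205; -322/1205 283/1205]
x' − x̄ = [-2487/1205, 2869/1205] = K·y
y = (KᵀK)⁻¹·Kᵀ·(x' − x̄) = [-1, 9]
z = y + H·x̄ = [-1, 9] + [0, -12] = [-1, -3]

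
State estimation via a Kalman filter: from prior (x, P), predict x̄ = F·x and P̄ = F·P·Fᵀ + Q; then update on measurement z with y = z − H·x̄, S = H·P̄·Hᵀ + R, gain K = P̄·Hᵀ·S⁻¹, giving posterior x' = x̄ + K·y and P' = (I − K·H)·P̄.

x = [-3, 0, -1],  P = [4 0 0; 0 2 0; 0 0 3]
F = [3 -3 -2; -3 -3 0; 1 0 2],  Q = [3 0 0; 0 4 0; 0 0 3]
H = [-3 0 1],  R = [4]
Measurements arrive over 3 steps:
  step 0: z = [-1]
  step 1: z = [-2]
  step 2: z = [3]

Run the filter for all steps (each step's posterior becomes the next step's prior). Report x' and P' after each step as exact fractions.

step 0: x' = [-43/28, 363/46, -3543/644], P' = [69/28 -9/2 171/28; -9/2 1271/23 -609/46; 171/28 -609/46 11875/644]
step 1: x' = [-2053148/613059, -2260119/408706, -7358968/613059], P' = [7296127/613059 4636731/408706 21061235/613059; 4636731/408706 6814346/204353 13374285/408706; 21061235/613059 13374285/408706 63151927/613059]
step 2: x' = [-20538070953/21507516496, -102860413107/21507516496, 1711579133/21507516496], P' = [294067209133/21507516496 263291003391/21507516496 859986618271/21507516496; 263291003391/21507516496 726733262677/21507516496 767718383493/21507516496; 859986618271/21507516496 767718383493/21507516496 2599305657637/21507516496]

step 0: x̄ = F·x = [-7, 9, -5]
step 0: P̄ = F·P·Fᵀ + Q = [69 -18 0; -18 58 -12; 0 -12 19]
step 0: y = z − H·x̄ = [-17]
step 0: S = H·P̄·Hᵀ + R = [644]
step 0: K = P̄·Hᵀ·S⁻¹ = [-9/28; 3/46; 19/644]
step 0: x' = x̄ + K·y = [-43/28, 363/46, -3543/644]
step 0: P' = (I − K·H)·P̄ = [69/28 -9/2 171/28; -9/2 1271/23 -609/46; 171/28 -609/46 11875/644]
step 1: x̄ = F·x = [-11127/644, -12279/644, -8075/644]
step 1: P̄ = F·P·Fᵀ + Q = [286663/644 278451/644 32843/644; 278451/644 284987/644 31491/644; 32843/644 31491/644 66751/644]
step 1: y = z − H·x̄ = [-13297/322]
step 1: S = H·P̄·Hᵀ + R = [613059/161]
step 1: K = P̄·Hᵀ·S⁻¹ = [-413573/1226118; -133977/408706; -15889/1226118]
step 1: x' = x̄ + K·y = [-2053148/613059, -2260119/408706, -7358968/613059]
step 1: P' = (I − K·H)·P̄ = [7296127/613059 4636731/408706 21061235/613059; 4636731/408706 6814346/204353 13374285/408706; 21061235/613059 13374285/408706 63151927/613059]
step 2: x̄ = F·x = [37458055/1226118, 10886653/408706, -16771084/613059]
step 2: P̄ = F·P·Fᵀ + Q = [366909943/613059 121686058/204353 -575416483/1226118; 121686058/204353 125765486/204353 -192993097/408706; -575416483/1226118 -192993097/408706 345987952/613059]
step 2: y = z − H·x̄ = [149594687/1226118]
step 2: S = H·P̄·Hᵀ + R = [5376879124/613059]
step 2: K = P̄·Hᵀ·S⁻¹ = [-2776876141/10753758248; -2769328335/10753758248; 2418225353/10753758248]
step 2: x' = x̄ + K·y = [-20538070953/21507516496, -102860413107/21507516496, 1711579133/21507516496]
step 2: P' = (I − K·H)·P̄ = [294067209133/21507516496 263291003391/21507516496 859986618271/21507516496; 263291003391/21507516496 726733262677/21507516496 767718383493/21507516496; 859986618271/21507516496 767718383493/21507516496 2599305657637/21507516496]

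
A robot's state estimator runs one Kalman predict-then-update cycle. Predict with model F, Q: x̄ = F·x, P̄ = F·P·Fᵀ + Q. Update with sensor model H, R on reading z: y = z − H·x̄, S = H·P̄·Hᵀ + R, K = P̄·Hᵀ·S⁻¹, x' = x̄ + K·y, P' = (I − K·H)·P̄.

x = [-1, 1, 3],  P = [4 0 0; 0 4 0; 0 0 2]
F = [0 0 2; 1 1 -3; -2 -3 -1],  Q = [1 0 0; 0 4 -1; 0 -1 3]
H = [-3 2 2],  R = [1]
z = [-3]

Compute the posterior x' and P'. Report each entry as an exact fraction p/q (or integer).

x' = [593/502, -906/251, 964/251]
P' = [1037/502 -1065/251 1828/251; -1065/251 5352/251 -6933/251; 1828/251 -6933/251 9699/251]

x̄ = F·x = [6, -9, -4]
P̄ = F·P·Fᵀ + Q = [9 -12 -4; -12 30 -15; -4 -15 57]
y = z − H·x̄ = [41]
S = H·P̄·Hᵀ + R = [502]
K = P̄·Hᵀ·S⁻¹ = [-59/502; 33/251; 48/251]
x' = x̄ + K·y = [593/502, -906/251, 964/251]
P' = (I − K·H)·P̄ = [1037/502 -1065/251 1828/251; -1065/251 5352/251 -6933/251; 1828/251 -6933/251 9699/251]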